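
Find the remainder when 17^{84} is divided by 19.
By Fermat: 17^{18} ≡ 1 mod 19. 84 = 4×18 + 12. So 17^{84} ≡ 17^{12} ≡ 11 mod 19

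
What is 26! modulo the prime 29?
(28)! = (26)! × (27) × (28) ≡ -1 (mod 29). So (26)! ≡ -1 × [(28)(27)]^(-1) ≡ 14 (mod 29)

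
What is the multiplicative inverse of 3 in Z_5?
Since 5 is prime, by Fermat 3^(-1) ≡ 3^{3} ≡ 2 mod 5. Verify: 3 × 2 = 6 ≡ 1 mod 5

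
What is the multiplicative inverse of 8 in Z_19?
Since 19 is prime, by Fermat 8^(-1) ≡ 8^{17} ≡ 12 (mod 19). Verify: 8 × 12 = 96 ≡ 1 (mod 19)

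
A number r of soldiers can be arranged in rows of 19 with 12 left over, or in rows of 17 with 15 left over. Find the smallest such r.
M = 19 × 17 = 323. M₁ = 17, y₁ ≡ 9 mod 19. M₂ = 19, y₂ ≡ 9 mod 17. r = 12×17×9 + 15×19×9 ≡ 202 mod 323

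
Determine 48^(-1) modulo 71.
Since 71 is prime, by Fermat 48^(-1) ≡ 48^{69} ≡ 37 mod 71. Verify: 48 × 37 = 1776 ≡ 1 mod 71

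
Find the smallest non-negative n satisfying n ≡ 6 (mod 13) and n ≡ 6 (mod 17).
M = 13 × 17 = 221. M₁ = 17, y₁ ≡ 10 (mod 13). M₂ = 13, y₂ ≡ 4 (mod 17). n = 6×17×10 + 6×13×4 ≡ 6 (mod 221)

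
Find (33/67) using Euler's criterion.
(33/67) = 33^{33} mod 67 = 1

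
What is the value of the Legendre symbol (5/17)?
(5/17) = 5^{8} mod 17 = -1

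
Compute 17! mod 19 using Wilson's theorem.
(18)! = (17)! × (18) ≡ -1 mod 19. So (17)! ≡ -1 × (18)^(-1) ≡ (-1)×(-1) = 1 mod 19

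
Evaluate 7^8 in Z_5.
Using Fermat: 7^{4} ≡ 1 mod 5. 8 ≡ 0 mod 4. So 7^{8} ≡ 7^{0} ≡ 1 mod 5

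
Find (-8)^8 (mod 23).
By repeated squaring (mod 23): (-8)^{1}≡15, (-8)^{2}≡18, (-8)^{4}≡2, (-8)^{8}≡4. So (-8)^{8} ≡ 4 (mod 23)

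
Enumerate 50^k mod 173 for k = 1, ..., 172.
50^1, 50^2, ..., 50^{172} mod 173: [50, 78, 94, 29, 66, 13, 131, 149, 11, 31, 166, 169, 146, 34, 143, 57, 82, 121, 168, 96, 129, 49, 28, 16, 108, 37, 120, 118, 18, 35, 20, 135, 3, 150, 61, 109, 87, 25, 39, 47, 101, 33, 93, 152, 161, 92, 102, 83, 171, 73, 17, 158, 115, 41, 147, 84, 48, 151, 111, 14, 8, 54, 105, 60, 59, 9, 104, 10, 154, 88, 75, 117, 141, 130, 99, 106, 110, 137, 103, 133, 76, 167, 46, 51, 128, 172, 123, 95, 79, 144, 107, 160, 42, 24, 162, 142, 7, 4, 27, 139, 30, 116, 91, 52, 5, 77, 44, 124, 145, 157, 65, 136, 53, 55, 155, 138, 153, 38, 170, 23, 112, 64, 86, 148, 134, 126, 72, 140, 80, 21, 12, 81, 71, 90, 2, 100, 156, 15, 58, 132, 26, 89, 125, 22, 62, 159, 165, 119, 68, 113, 114, 164, 69, 163, 19, 85, 98, 56, 32, 43, 74, 67, 63, 36, 70, 40, 97, 6, 127, 122, 45, 1]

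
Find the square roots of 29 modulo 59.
The square roots of 29 mod 59 are 41 and 18. Verify: 41² = 1681 ≡ 29 mod 59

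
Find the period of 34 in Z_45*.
Powers of 34 mod 45: 34^1≡34, 34^2≡31, 34^3≡19, 34^4≡16, 34^5≡4, 34^6≡1. Order = 6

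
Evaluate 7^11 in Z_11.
Using Fermat: 7^{10} ≡ 1 (mod 11). 11 ≡ 1 (mod 10). So 7^{11} ≡ 7^{1} ≡ 7 (mod 11)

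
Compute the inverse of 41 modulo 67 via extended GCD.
Extended GCD: 41(18) + 67(-11) = 1. So 41^(-1) ≡ 18 mod 67. Verify: 41 × 18 = 738 ≡ 1 mod 67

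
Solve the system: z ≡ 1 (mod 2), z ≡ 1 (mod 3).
M = 2 × 3 = 6. M₁ = 3, y₁ ≡ 1 (mod 2). M₂ = 2, y₂ ≡ 2 (mod 3). z = 1×3×1 + 1×2×2 ≡ 1 (mod 6)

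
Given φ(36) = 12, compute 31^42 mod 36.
By Euler: 31^{12} ≡ 1 (mod 36) since gcd(31, 36) = 1. 42 = 3×12 + 6. So 31^{42} ≡ 31^{6} ≡ 1 (mod 36)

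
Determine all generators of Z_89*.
There are φ(88) = 40 primitive roots mod 89: {3, 6, 7, 13, 14, 15, 19, 23, 24, 26, 27, 28, 29, 30, 31, 33, 35, 38, 41, 43, 46, 48, 51, 54, 56, 58, 59, 60, 61, 62, 63, 65, 66, 70, 74, 75, 76, 82, 83, 86}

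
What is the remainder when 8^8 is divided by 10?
By repeated squaring (mod 10): 8^{1}≡8, 8^{2}≡4, 8^{4}≡6, 8^{8}≡6. So 8^{8} ≡ 6 (mod 10)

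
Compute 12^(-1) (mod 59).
Since 59 is prime, by Fermat 12^(-1) ≡ 12^{57} ≡ 5 (mod 59). Verify: 12 × 5 = 60 ≡ 1 (mod 59)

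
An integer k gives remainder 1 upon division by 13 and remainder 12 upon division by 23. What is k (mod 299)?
M = 13 × 23 = 299. M₁ = 23, y₁ ≡ 4 (mod 13). M₂ = 13, y₂ ≡ 16 (mod 23). k = 1×23×4 + 12×13×16 ≡ 196 (mod 299)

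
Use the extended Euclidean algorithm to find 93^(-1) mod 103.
Extended GCD: 93(-31) + 103(28) = 1. So 93^(-1) ≡ -31 ≡ 72 mod 103. Verify: 93 × 72 = 6696 ≡ 1 mod 103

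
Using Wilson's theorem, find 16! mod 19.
(18)! = (16)! × (17) × (18) ≡ -1 mod 19. So (16)! ≡ -1 × [(18)(17)]^(-1) ≡ 9 mod 19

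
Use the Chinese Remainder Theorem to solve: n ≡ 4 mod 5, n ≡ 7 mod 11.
M = 5 × 11 = 55. M₁ = 11, y₁ ≡ 1 mod 5. M₂ = 5, y₂ ≡ 9 mod 11. n = 4×11×1 + 7×5×9 ≡ 29 mod 55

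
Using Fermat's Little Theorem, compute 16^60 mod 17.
By Fermat: 16^{16} ≡ 1 mod 17. 60 = 3×16 + 12. So 16^{60} ≡ 16^{12} ≡ 1 mod 17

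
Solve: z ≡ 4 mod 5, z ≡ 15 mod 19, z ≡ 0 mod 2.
M = 5 × 19 × 2 = 190. M₁ = 38, y₁ ≡ 2 mod 5. M₂ = 10, y₂ ≡ 2 mod 19. M₃ = 95, y₃ ≡ 1 mod 2. z = 4×38×2 + 15×10×2 + 0×95×1 ≡ 34 mod 190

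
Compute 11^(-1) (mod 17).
Since 17 is prime, by Fermat 11^(-1) ≡ 11^{15} ≡ 14 (mod 17). Verify: 11 × 14 = 154 ≡ 1 (mod 17)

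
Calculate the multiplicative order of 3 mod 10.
Powers of 3 mod 10: 3^1≡3, 3^2≡9, 3^3≡7, 3^4≡1. So the order of 3 is 4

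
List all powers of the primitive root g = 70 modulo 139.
70^1, 70^2, ..., 70^{138} mod 139: [70, 35, 87, 113, 126, 63, 101, 120, 60, 30, 15, 77, 108, 54, 27, 83, 111, 125, 132, 66, 33, 86, 43, 91, 115, 127, 133, 136, 68, 34, 17, 78, 39, 89, 114, 57, 98, 49, 94, 47, 93, 116, 58, 29, 84, 42, 21, 80, 40, 20, 10, 5, 72, 36, 18, 9, 74, 37, 88, 44, 22, 11, 75, 107, 123, 131, 135, 137, 138, 69, 104, 52, 26, 13, 76, 38, 19, 79, 109, 124, 62, 31, 85, 112, 56, 28, 14, 7, 73, 106, 53, 96, 48, 24, 12, 6, 3, 71, 105, 122, 61, 100, 50, 25, 82, 41, 90, 45, 92, 46, 23, 81, 110, 55, 97, 118, 59, 99, 119, 129, 134, 67, 103, 121, 130, 65, 102, 51, 95, 117, 128, 64, 32, 16, 8, 4, 2, 1]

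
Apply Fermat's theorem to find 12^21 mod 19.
By Fermat: 12^{18} ≡ 1 mod 19. So 12^{21} = 12^{18} · 12^{3} ≡ 12^{3} ≡ 18 mod 19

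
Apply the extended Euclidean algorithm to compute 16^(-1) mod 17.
Extended GCD: 16(-1) + 17(1) = 1. So 16^(-1) ≡ -1 ≡ 16 (mod 17). Verify: 16 × 16 = 256 ≡ 1 (mod 17)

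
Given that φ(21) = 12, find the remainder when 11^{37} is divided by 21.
By Euler: 11^{12} ≡ 1 mod 21 since gcd(11, 21) = 1. 37 = 3×12 + 1. So 11^{37} ≡ 11^{1} ≡ 11 mod 21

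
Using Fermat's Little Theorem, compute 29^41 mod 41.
By Fermat: 29^{40} ≡ 1 mod 41. So 29^{41} = 29^{40} · 29^{1} ≡ 29^{1} ≡ 29 mod 41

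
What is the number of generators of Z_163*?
There are φ(163-1) = φ(162) = 54 primitive roots modulo 163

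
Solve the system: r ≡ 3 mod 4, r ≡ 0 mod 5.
M = 4 × 5 = 20. M₁ = 5, y₁ ≡ 1 mod 4. M₂ = 4, y₂ ≡ 4 mod 5. r = 3×5×1 + 0×4×4 ≡ 15 mod 20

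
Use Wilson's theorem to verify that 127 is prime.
(126)! mod 127 = 126. Since this equals -1 mod 127, Wilson confirms 127 is prime.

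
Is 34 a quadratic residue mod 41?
By Euler's criterion: 34^{20} ≡ 40 mod 41. Since this equals -1 (≡ 40), 34 is not a QR.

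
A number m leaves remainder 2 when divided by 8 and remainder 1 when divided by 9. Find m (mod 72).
M = 8 × 9 = 72. M₁ = 9, y₁ ≡ 1 (mod 8). M₂ = 8, y₂ ≡ 8 (mod 9). m = 2×9×1 + 1×8×8 ≡ 10 (mod 72)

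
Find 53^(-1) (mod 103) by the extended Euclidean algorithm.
Extended GCD: 53(35) + 103(-18) = 1. So 53^(-1) ≡ 35 (mod 103). Verify: 53 × 35 = 1855 ≡ 1 (mod 103)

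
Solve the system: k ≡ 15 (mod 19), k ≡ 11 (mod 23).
M = 19 × 23 = 437. M₁ = 23, y₁ ≡ 5 (mod 19). M₂ = 19, y₂ ≡ 17 (mod 23). k = 15×23×5 + 11×19×17 ≡ 34 (mod 437)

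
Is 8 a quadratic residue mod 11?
By Euler's criterion: 8^{5} ≡ 10 (mod 11). Since this equals -1 (≡ 10), 8 is not a QR.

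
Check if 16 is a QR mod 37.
By Euler's criterion: 16^{18} ≡ 1 mod 37. Since this equals 1, 16 is a QR.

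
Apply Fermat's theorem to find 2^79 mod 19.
By Fermat: 2^{18} ≡ 1 mod 19. 79 = 4×18 + 7. So 2^{79} ≡ 2^{7} ≡ 14 mod 19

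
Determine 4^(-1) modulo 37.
Since 37 is prime, by Fermat 4^(-1) ≡ 4^{35} ≡ 28 mod 37. Verify: 4 × 28 = 112 ≡ 1 mod 37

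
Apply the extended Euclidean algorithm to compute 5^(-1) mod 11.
Extended GCD: 5(-2) + 11(1) = 1. So 5^(-1) ≡ -2 ≡ 9 mod 11. Verify: 5 × 9 = 45 ≡ 1 mod 11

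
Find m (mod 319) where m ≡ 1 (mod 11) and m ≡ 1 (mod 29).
M = 11 × 29 = 319. M₁ = 29, y₁ ≡ 8 (mod 11). M₂ = 11, y₂ ≡ 8 (mod 29). m = 1×29×8 + 1×11×8 ≡ 1 (mod 319)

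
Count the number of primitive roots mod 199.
A prime p has φ(p-1) primitive roots; here φ(198) = 60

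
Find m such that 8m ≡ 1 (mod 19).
Since 19 is prime, by Fermat 8^(-1) ≡ 8^{17} ≡ 12 (mod 19). Verify: 8 × 12 = 96 ≡ 1 (mod 19)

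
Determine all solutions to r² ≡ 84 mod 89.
The square roots of 84 mod 89 are 66 and 23. Verify: 66² = 4356 ≡ 84 mod 89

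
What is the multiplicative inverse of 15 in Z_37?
Since 37 is prime, by Fermat 15^(-1) ≡ 15^{35} ≡ 5 (mod 37). Verify: 15 × 5 = 75 ≡ 1 (mod 37)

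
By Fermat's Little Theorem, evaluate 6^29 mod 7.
By Fermat: 6^{6} ≡ 1 (mod 7). 29 = 4×6 + 5. So 6^{29} ≡ 6^{5} ≡ 6 (mod 7)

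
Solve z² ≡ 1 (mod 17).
The square roots of 1 mod 17 are 1 and 16. Verify: 1² = 1 ≡ 1 (mod 17)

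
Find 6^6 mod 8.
By repeated squaring mod 8: 6^{1}≡6, 6^{2}≡4, 6^{4}≡0. Then 6^{6} = 6^{4+2} ≡ 0 × 4 ≡ 0 mod 8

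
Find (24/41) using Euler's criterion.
(24/41) = 24^{20} mod 41 = -1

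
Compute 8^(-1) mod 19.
Since 19 is prime, by Fermat 8^(-1) ≡ 8^{17} ≡ 12 mod 19. Verify: 8 × 12 = 96 ≡ 1 mod 19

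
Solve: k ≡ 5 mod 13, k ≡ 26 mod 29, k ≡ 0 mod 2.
M = 13 × 29 × 2 = 754. M₁ = 58, y₁ ≡ 11 mod 13. M₂ = 26, y₂ ≡ 19 mod 29. M₃ = 377, y₃ ≡ 1 mod 2. k = 5×58×11 + 26×26×19 + 0×377×1 ≡ 200 mod 754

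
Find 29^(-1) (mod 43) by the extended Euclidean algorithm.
Extended GCD: 29(3) + 43(-2) = 1. So 29^(-1) ≡ 3 (mod 43). Verify: 29 × 3 = 87 ≡ 1 (mod 43)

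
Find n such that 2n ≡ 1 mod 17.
Since 17 is prime, by Fermat 2^(-1) ≡ 2^{15} ≡ 9 mod 17. Verify: 2 × 9 = 18 ≡ 1 mod 17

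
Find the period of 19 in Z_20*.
Powers of 19 mod 20: 19^1≡19, 19^2≡1. ord_20(19) = 2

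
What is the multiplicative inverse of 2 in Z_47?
Since 47 is prime, by Fermat 2^(-1) ≡ 2^{45} ≡ 24 (mod 47). Verify: 2 × 24 = 48 ≡ 1 (mod 47)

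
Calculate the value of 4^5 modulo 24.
By repeated squaring (mod 24): 4^{1}≡4, 4^{2}≡16, 4^{4}≡16. Then 4^{5} = 4^{4+1} ≡ 16 × 4 ≡ 16 (mod 24)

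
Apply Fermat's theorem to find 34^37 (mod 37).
By Fermat: 34^{36} ≡ 1 (mod 37). So 34^{37} = 34^{36} · 34^{1} ≡ 34^{1} ≡ 34 (mod 37)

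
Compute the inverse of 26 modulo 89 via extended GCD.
Extended GCD: 26(24) + 89(-7) = 1. So 26^(-1) ≡ 24 mod 89. Verify: 26 × 24 = 624 ≡ 1 mod 89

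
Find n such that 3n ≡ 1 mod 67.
Since 67 is prime, by Fermat 3^(-1) ≡ 3^{65} ≡ 45 mod 67. Verify: 3 × 45 = 135 ≡ 1 mod 67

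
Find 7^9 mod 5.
Using Fermat: 7^{4} ≡ 1 mod 5. 9 ≡ 1 mod 4. So 7^{9} ≡ 7^{1} ≡ 2 mod 5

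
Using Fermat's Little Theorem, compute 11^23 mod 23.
By Fermat: 11^{22} ≡ 1 (mod 23). So 11^{23} = 11^{22} · 11^{1} ≡ 11^{1} ≡ 11 (mod 23)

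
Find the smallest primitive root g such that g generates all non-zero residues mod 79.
g = 3. Powers: [3, 9, 27, 2, 6, 18, 54, 4, 12, 36, ...] generates all 78 non-zero residues.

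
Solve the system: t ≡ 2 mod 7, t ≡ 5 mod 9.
M = 7 × 9 = 63. M₁ = 9, y₁ ≡ 4 mod 7. M₂ = 7, y₂ ≡ 4 mod 9. t = 2×9×4 + 5×7×4 ≡ 23 mod 63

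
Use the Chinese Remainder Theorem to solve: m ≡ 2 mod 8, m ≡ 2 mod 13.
M = 8 × 13 = 104. M₁ = 13, y₁ ≡ 5 mod 8. M₂ = 8, y₂ ≡ 5 mod 13. m = 2×13×5 + 2×8×5 ≡ 2 mod 104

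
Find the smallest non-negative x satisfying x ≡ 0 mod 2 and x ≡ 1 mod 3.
M = 2 × 3 = 6. M₁ = 3, y₁ ≡ 1 mod 2. M₂ = 2, y₂ ≡ 2 mod 3. x = 0×3×1 + 1×2×2 ≡ 4 mod 6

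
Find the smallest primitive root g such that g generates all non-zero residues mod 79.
g = 3. For each prime q|78: 3^{39}≡78, 3^{26}≡23, 3^{6}≡18, none ≡ 1, so ord_79(3) = 78 and 3 is a primitive root.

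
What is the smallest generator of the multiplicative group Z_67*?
g = 2. For each prime q|66: 2^{33}≡66, 2^{22}≡37, 2^{6}≡64, none ≡ 1, so ord_67(2) = 66 and 2 is a primitive root.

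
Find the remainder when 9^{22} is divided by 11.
By Fermat: 9^{10} ≡ 1 mod 11. 22 = 2×10 + 2. So 9^{22} ≡ 9^{2} ≡ 4 mod 11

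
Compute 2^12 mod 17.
By repeated squaring (mod 17): 2^{1}≡2, 2^{2}≡4, 2^{4}≡16, 2^{8}≡1. Then 2^{12} = 2^{8+4} ≡ 1 × 16 ≡ 16 (mod 17)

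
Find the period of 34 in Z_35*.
Powers of 34 mod 35: 34^1≡34, 34^2≡1. So the order of 34 is 2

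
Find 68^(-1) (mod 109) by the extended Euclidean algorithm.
Extended GCD: 68(-8) + 109(5) = 1. So 68^(-1) ≡ -8 ≡ 101 (mod 109). Verify: 68 × 101 = 6868 ≡ 1 (mod 109)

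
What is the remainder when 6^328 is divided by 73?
Using Fermat: 6^{72} ≡ 1 (mod 73). 328 ≡ 40 (mod 72). So 6^{328} ≡ 6^{40} ≡ 55 (mod 73)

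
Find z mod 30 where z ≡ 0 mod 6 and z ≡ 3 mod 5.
M = 6 × 5 = 30. M₁ = 5, y₁ ≡ 5 mod 6. M₂ = 6, y₂ ≡ 1 mod 5. z = 0×5×5 + 3×6×1 ≡ 18 mod 30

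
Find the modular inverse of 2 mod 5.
Since 5 is prime, by Fermat 2^(-1) ≡ 2^{3} ≡ 3 mod 5. Verify: 2 × 3 = 6 ≡ 1 mod 5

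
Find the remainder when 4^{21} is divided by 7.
By Fermat: 4^{6} ≡ 1 mod 7. 21 = 3×6 + 3. So 4^{21} ≡ 4^{3} ≡ 1 mod 7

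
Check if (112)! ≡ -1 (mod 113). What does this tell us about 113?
(112)! mod 113 = 112. Since this equals -1 (mod 113), Wilson confirms 113 is prime.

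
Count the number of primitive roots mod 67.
Number of primitive roots mod 67 = φ(p-1) = φ(66) = 20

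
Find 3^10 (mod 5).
Using Fermat: 3^{4} ≡ 1 (mod 5). 10 ≡ 2 (mod 4). So 3^{10} ≡ 3^{2} ≡ 4 (mod 5)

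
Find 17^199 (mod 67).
Using Fermat: 17^{66} ≡ 1 (mod 67). 199 ≡ 1 (mod 66). So 17^{199} ≡ 17^{1} ≡ 17 (mod 67)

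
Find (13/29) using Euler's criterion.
(13/29) = 13^{14} mod 29 = 1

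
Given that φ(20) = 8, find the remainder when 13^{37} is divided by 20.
By Euler: 13^{8} ≡ 1 (mod 20) since gcd(13, 20) = 1. 37 = 4×8 + 5. So 13^{37} ≡ 13^{5} ≡ 13 (mod 20)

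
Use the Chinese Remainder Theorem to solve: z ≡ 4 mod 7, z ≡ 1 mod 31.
M = 7 × 31 = 217. M₁ = 31, y₁ ≡ 5 mod 7. M₂ = 7, y₂ ≡ 9 mod 31. z = 4×31×5 + 1×7×9 ≡ 32 mod 217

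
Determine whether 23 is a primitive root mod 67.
23^{33} ≡ 1 (mod 67) and 33 < 66, so ord_67(23) = 33 ≠ 66 and 23 is not a primitive root.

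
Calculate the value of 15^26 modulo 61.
By repeated squaring mod 61: 15^{1}≡15, 15^{2}≡42, 15^{4}≡56, 15^{8}≡25, 15^{16}≡15. Then 15^{26} = 15^{16+8+2} ≡ 15 × 25 × 42 ≡ 12 mod 61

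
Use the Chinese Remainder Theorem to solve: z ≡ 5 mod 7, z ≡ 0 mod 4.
M = 7 × 4 = 28. M₁ = 4, y₁ ≡ 2 mod 7. M₂ = 7, y₂ ≡ 3 mod 4. z = 5×4×2 + 0×7×3 ≡ 12 mod 28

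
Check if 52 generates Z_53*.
52^{2} ≡ 1 (mod 53) and 2 < 52, so ord_53(52) = 2 ≠ 52 and 52 is not a primitive root.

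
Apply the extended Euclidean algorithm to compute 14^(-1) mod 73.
Extended GCD: 14(-26) + 73(5) = 1. So 14^(-1) ≡ -26 ≡ 47 mod 73. Verify: 14 × 47 = 658 ≡ 1 mod 73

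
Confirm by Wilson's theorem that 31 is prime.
(30)! mod 31 = 30. Since this equals -1 (mod 31), Wilson confirms 31 is prime.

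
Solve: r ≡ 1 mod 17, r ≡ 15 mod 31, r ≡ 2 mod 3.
M = 17 × 31 × 3 = 1581. M₁ = 93, y₁ ≡ 15 mod 17. M₂ = 51, y₂ ≡ 14 mod 31. M₃ = 527, y₃ ≡ 2 mod 3. r = 1×93×15 + 15×51×14 + 2×527×2 ≡ 1565 mod 1581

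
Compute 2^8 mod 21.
By repeated squaring mod 21: 2^{1}≡2, 2^{2}≡4, 2^{4}≡16, 2^{8}≡4. So 2^{8} ≡ 4 mod 21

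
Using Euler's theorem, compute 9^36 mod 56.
By Euler: 9^{24} ≡ 1 mod 56 since gcd(9, 56) = 1. 36 = 1×24 + 12. So 9^{36} ≡ 9^{12} ≡ 1 mod 56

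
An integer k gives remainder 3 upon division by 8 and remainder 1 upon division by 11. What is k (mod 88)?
M = 8 × 11 = 88. M₁ = 11, y₁ ≡ 3 (mod 8). M₂ = 8, y₂ ≡ 7 (mod 11). k = 3×11×3 + 1×8×7 ≡ 67 (mod 88)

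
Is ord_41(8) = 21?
Powers of 8 mod 41: 8^1≡8, 8^2≡23, 8^3≡20, 8^4≡37, 8^5≡9, 8^6≡31, 8^7≡2, 8^8≡16, 8^9≡5, 8^10≡40, 8^11≡33, 8^12≡18, 8^13≡21, 8^14≡4, 8^15≡32, 8^16≡10, 8^17≡39, 8^18≡25, 8^19≡36, 8^20≡1. Already 8^20≡1, so the order is 20 < 21. No, the actual order is 20.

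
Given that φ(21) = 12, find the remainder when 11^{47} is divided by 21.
By Euler: 11^{12} ≡ 1 mod 21 since gcd(11, 21) = 1. 47 = 3×12 + 11. So 11^{47} ≡ 11^{11} ≡ 2 mod 21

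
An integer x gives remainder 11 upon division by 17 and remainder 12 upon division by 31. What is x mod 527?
M = 17 × 31 = 527. M₁ = 31, y₁ ≡ 11 mod 17. M₂ = 17, y₂ ≡ 11 mod 31. x = 11×31×11 + 12×17×11 ≡ 198 mod 527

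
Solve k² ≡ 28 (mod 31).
The square roots of 28 mod 31 are 20 and 11. Verify: 20² = 400 ≡ 28 (mod 31)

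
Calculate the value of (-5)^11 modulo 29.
By repeated squaring (mod 29): (-5)^{1}≡24, (-5)^{2}≡25, (-5)^{4}≡16, (-5)^{8}≡24. Then (-5)^{11} = (-5)^{8+2+1} ≡ 24 × 25 × 24 ≡ 16 (mod 29)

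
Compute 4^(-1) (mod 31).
Since 31 is prime, by Fermat 4^(-1) ≡ 4^{29} ≡ 8 (mod 31). Verify: 4 × 8 = 32 ≡ 1 (mod 31)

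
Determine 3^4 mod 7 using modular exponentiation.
3^{4} = 81 ≡ 4 (mod 7)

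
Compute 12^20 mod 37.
By repeated squaring mod 37: 12^{1}≡12, 12^{2}≡33, 12^{4}≡16, 12^{8}≡34, 12^{16}≡9. Then 12^{20} = 12^{16+4} ≡ 9 × 16 ≡ 33 mod 37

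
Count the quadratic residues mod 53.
The squaring map on Z_53* is 2-to-1, so there are (52)/2 = 26 QRs.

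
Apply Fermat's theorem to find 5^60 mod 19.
By Fermat: 5^{18} ≡ 1 mod 19. 60 = 3×18 + 6. So 5^{60} ≡ 5^{6} ≡ 7 mod 19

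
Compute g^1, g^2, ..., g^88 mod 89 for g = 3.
3^1, 3^2, ..., 3^{88} mod 89: [3, 9, 27, 81, 65, 17, 51, 64, 14, 42, 37, 22, 66, 20, 60, 2, 6, 18, 54, 73, 41, 34, 13, 39, 28, 84, 74, 44, 43, 40, 31, 4, 12, 36, 19, 57, 82, 68, 26, 78, 56, 79, 59, 88, 86, 80, 62, 8, 24, 72, 38, 25, 75, 47, 52, 67, 23, 69, 29, 87, 83, 71, 35, 16, 48, 55, 76, 50, 61, 5, 15, 45, 46, 49, 58, 85, 77, 53, 70, 32, 7, 21, 63, 11, 33, 10, 30, 1]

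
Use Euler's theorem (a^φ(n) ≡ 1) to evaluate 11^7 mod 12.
By Euler: 11^{4} ≡ 1 (mod 12) since gcd(11, 12) = 1. 7 = 1×4 + 3. So 11^{7} ≡ 11^{3} ≡ 11 (mod 12)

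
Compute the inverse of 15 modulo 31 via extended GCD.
Extended GCD: 15(-2) + 31(1) = 1. So 15^(-1) ≡ -2 ≡ 29 mod 31. Verify: 15 × 29 = 435 ≡ 1 mod 31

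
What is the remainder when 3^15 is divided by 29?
By repeated squaring mod 29: 3^{1}≡3, 3^{2}≡9, 3^{4}≡23, 3^{8}≡7. Then 3^{15} = 3^{8+4+2+1} ≡ 7 × 23 × 9 × 3 ≡ 26 mod 29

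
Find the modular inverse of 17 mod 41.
Since 41 is prime, by Fermat 17^(-1) ≡ 17^{39} ≡ 29 mod 41. Verify: 17 × 29 = 493 ≡ 1 mod 41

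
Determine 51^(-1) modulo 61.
Since 61 is prime, by Fermat 51^(-1) ≡ 51^{59} ≡ 6 mod 61. Verify: 51 × 6 = 306 ≡ 1 mod 61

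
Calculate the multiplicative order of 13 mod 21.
Powers of 13 mod 21: 13^1≡13, 13^2≡1. ord_21(13) = 2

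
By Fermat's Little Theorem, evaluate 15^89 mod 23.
By Fermat: 15^{22} ≡ 1 (mod 23). 89 = 4×22 + 1. So 15^{89} ≡ 15^{1} ≡ 15 (mod 23)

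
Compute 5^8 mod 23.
By repeated squaring (mod 23): 5^{1}≡5, 5^{2}≡2, 5^{4}≡4, 5^{8}≡16. So 5^{8} ≡ 16 (mod 23)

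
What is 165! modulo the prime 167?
(166)! = (165)! × (166) ≡ -1 mod 167. So (165)! ≡ -1 × (166)^(-1) ≡ (-1)×(-1) = 1 mod 167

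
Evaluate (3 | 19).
(3/19) = 3^{9} mod 19 = -1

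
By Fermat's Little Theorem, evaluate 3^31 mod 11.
By Fermat: 3^{10} ≡ 1 mod 11. 31 = 3×10 + 1. So 3^{31} ≡ 3^{1} ≡ 3 mod 11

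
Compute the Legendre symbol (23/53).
(23/53) = 23^{26} mod 53 = -1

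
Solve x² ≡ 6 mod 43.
The square roots of 6 mod 43 are 36 and 7. Verify: 36² = 1296 ≡ 6 mod 43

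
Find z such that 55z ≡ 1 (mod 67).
Since 67 is prime, by Fermat 55^(-1) ≡ 55^{65} ≡ 39 (mod 67). Verify: 55 × 39 = 2145 ≡ 1 (mod 67)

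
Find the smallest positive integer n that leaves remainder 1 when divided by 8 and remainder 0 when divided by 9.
M = 8 × 9 = 72. M₁ = 9, y₁ ≡ 1 (mod 8). M₂ = 8, y₂ ≡ 8 (mod 9). n = 1×9×1 + 0×8×8 ≡ 9 (mod 72)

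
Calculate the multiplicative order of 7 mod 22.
Powers of 7 mod 22: 7^1≡7, 7^2≡5, 7^3≡13, 7^4≡3, 7^5≡21, 7^6≡15, 7^7≡17, 7^8≡9, 7^9≡19, 7^10≡1. ord_22(7) = 10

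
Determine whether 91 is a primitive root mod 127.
ord_127(91) divides 126. For each prime q|126: 91^{63}≡126, 91^{42}≡19, 91^{18}≡32, none ≡ 1. So 91 has order 126 and is a primitive root mod 127.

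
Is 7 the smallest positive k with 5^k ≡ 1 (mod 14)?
Powers of 5 mod 14: 5^1≡5, 5^2≡11, 5^3≡13, 5^4≡9, 5^5≡3, 5^6≡1. Already 5^6≡1, so the order is 6 < 7. No, the actual order is 6.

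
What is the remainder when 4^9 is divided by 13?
By repeated squaring (mod 13): 4^{1}≡4, 4^{2}≡3, 4^{4}≡9, 4^{8}≡3. Then 4^{9} = 4^{8+1} ≡ 3 × 4 ≡ 12 (mod 13)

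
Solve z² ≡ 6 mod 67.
The square roots of 6 mod 67 are 26 and 41. Verify: 26² = 676 ≡ 6 mod 67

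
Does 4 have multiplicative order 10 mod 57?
Powers of 4 mod 57: 4^1≡4, 4^2≡16, 4^3≡7, 4^4≡28, 4^5≡55, 4^6≡49, 4^7≡25, 4^8≡43, 4^9≡1. Already 4^9≡1, so the order is 9 < 10. No, the actual order is 9.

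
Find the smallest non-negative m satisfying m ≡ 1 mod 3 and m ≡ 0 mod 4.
M = 3 × 4 = 12. M₁ = 4, y₁ ≡ 1 mod 3. M₂ = 3, y₂ ≡ 3 mod 4. m = 1×4×1 + 0×3×3 ≡ 4 mod 12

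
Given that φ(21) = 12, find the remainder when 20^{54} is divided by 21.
By Euler: 20^{12} ≡ 1 (mod 21) since gcd(20, 21) = 1. 54 = 4×12 + 6. So 20^{54} ≡ 20^{6} ≡ 1 (mod 21)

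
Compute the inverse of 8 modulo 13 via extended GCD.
Extended GCD: 8(5) + 13(-3) = 1. So 8^(-1) ≡ 5 (mod 13). Verify: 8 × 5 = 40 ≡ 1 (mod 13)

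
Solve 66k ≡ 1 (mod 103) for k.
Since 103 is prime, by Fermat 66^(-1) ≡ 66^{101} ≡ 64 (mod 103). Verify: 66 × 64 = 4224 ≡ 1 (mod 103)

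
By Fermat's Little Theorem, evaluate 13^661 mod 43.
By Fermat: 13^{42} ≡ 1 mod 43. 661 ≡ 31 mod 42. So 13^{661} ≡ 13^{31} ≡ 15 mod 43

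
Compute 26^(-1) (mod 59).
Since 59 is prime, by Fermat 26^(-1) ≡ 26^{57} ≡ 25 (mod 59). Verify: 26 × 25 = 650 ≡ 1 (mod 59)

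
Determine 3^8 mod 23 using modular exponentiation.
By repeated squaring mod 23: 3^{1}≡3, 3^{2}≡9, 3^{4}≡12, 3^{8}≡6. So 3^{8} ≡ 6 mod 23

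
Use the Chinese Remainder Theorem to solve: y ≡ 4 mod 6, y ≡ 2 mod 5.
M = 6 × 5 = 30. M₁ = 5, y₁ ≡ 5 mod 6. M₂ = 6, y₂ ≡ 1 mod 5. y = 4×5×5 + 2×6×1 ≡ 22 mod 30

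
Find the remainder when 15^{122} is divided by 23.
By Fermat: 15^{22} ≡ 1 mod 23. 122 = 5×22 + 12. So 15^{122} ≡ 15^{12} ≡ 8 mod 23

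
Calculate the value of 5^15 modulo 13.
Using Fermat: 5^{12} ≡ 1 (mod 13). 15 ≡ 3 (mod 12). So 5^{15} ≡ 5^{3} ≡ 8 (mod 13)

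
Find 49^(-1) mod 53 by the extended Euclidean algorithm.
Extended GCD: 49(13) + 53(-12) = 1. So 49^(-1) ≡ 13 mod 53. Verify: 49 × 13 = 637 ≡ 1 mod 53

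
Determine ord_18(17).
Powers of 17 mod 18: 17^1≡17, 17^2≡1. So the order of 17 is 2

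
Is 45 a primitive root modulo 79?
45^{39} ≡ 1 (mod 79) and 39 < 78, so ord_79(45) = 39 ≠ 78 and 45 is not a primitive root.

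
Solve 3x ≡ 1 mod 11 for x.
Since 11 is prime, by Fermat 3^(-1) ≡ 3^{9} ≡ 4 mod 11. Verify: 3 × 4 = 12 ≡ 1 mod 11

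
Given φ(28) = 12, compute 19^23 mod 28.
By Euler: 19^{12} ≡ 1 (mod 28) since gcd(19, 28) = 1. 23 = 1×12 + 11. So 19^{23} ≡ 19^{11} ≡ 3 (mod 28)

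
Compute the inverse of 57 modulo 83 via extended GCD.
Extended GCD: 57(-16) + 83(11) = 1. So 57^(-1) ≡ -16 ≡ 67 mod 83. Verify: 57 × 67 = 3819 ≡ 1 mod 83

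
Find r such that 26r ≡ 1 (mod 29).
Since 29 is prime, by Fermat 26^(-1) ≡ 26^{27} ≡ 19 (mod 29). Verify: 26 × 19 = 494 ≡ 1 (mod 29)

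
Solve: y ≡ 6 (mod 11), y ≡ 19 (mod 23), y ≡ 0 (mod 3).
M = 11 × 23 × 3 = 759. M₁ = 69, y₁ ≡ 4 (mod 11). M₂ = 33, y₂ ≡ 7 (mod 23). M₃ = 253, y₃ ≡ 1 (mod 3). y = 6×69×4 + 19×33×7 + 0×253×1 ≡ 732 (mod 759)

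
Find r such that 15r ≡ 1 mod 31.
Since 31 is prime, by Fermat 15^(-1) ≡ 15^{29} ≡ 29 mod 31. Verify: 15 × 29 = 435 ≡ 1 mod 31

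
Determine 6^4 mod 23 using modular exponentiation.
6^{4} = 1296 ≡ 8 mod 23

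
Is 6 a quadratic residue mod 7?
By Euler's criterion: 6^{3} ≡ 6 (mod 7). Since this equals -1 (≡ 6), 6 is not a QR.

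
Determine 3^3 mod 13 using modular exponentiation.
3^{3} = 27 ≡ 1 (mod 13)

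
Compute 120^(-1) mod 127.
Since 127 is prime, by Fermat 120^(-1) ≡ 120^{125} ≡ 18 mod 127. Verify: 120 × 18 = 2160 ≡ 1 mod 127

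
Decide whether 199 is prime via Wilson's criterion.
(198)! mod 199 = 198. Since 198 ≡ -1 mod 199, 199 is prime.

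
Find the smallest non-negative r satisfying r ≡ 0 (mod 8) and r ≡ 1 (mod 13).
M = 8 × 13 = 104. M₁ = 13, y₁ ≡ 5 (mod 8). M₂ = 8, y₂ ≡ 5 (mod 13). r = 0×13×5 + 1×8×5 ≡ 40 (mod 104)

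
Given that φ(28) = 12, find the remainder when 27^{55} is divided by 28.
By Euler: 27^{12} ≡ 1 mod 28 since gcd(27, 28) = 1. 55 = 4×12 + 7. So 27^{55} ≡ 27^{7} ≡ 27 mod 28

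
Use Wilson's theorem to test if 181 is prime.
(180)! mod 181 = 180. Since 180 ≡ -1 (mod 181), 181 is prime.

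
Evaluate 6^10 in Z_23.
By repeated squaring mod 23: 6^{1}≡6, 6^{2}≡13, 6^{4}≡8, 6^{8}≡18. Then 6^{10} = 6^{8+2} ≡ 18 × 13 ≡ 4 mod 23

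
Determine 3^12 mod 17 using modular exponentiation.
By repeated squaring mod 17: 3^{1}≡3, 3^{2}≡9, 3^{4}≡13, 3^{8}≡16. Then 3^{12} = 3^{8+4} ≡ 16 × 13 ≡ 4 mod 17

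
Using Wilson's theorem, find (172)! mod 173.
By Wilson's theorem, (172)! ≡ -1 ≡ 172 mod 173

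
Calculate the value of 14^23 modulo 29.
By repeated squaring mod 29: 14^{1}≡14, 14^{2}≡22, 14^{4}≡20, 14^{8}≡23, 14^{16}≡7. Then 14^{23} = 14^{16+4+2+1} ≡ 7 × 20 × 22 × 14 ≡ 26 mod 29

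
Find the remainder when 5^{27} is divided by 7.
By Fermat: 5^{6} ≡ 1 mod 7. 27 = 4×6 + 3. So 5^{27} ≡ 5^{3} ≡ 6 mod 7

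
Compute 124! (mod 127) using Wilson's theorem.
(126)! = (124)! × (125) × (126) ≡ -1 (mod 127). So (124)! ≡ -1 × [(126)(125)]^(-1) ≡ 63 (mod 127)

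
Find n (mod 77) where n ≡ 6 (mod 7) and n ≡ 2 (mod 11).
M = 7 × 11 = 77. M₁ = 11, y₁ ≡ 2 (mod 7). M₂ = 7, y₂ ≡ 8 (mod 11). n = 6×11×2 + 2×7×8 ≡ 13 (mod 77)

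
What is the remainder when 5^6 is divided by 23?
By repeated squaring (mod 23): 5^{1}≡5, 5^{2}≡2, 5^{4}≡4. Then 5^{6} = 5^{4+2} ≡ 4 × 2 ≡ 8 (mod 23)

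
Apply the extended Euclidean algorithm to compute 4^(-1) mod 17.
Extended GCD: 4(-4) + 17(1) = 1. So 4^(-1) ≡ -4 ≡ 13 mod 17. Verify: 4 × 13 = 52 ≡ 1 mod 17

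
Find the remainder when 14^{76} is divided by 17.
By Fermat: 14^{16} ≡ 1 (mod 17). 76 = 4×16 + 12. So 14^{76} ≡ 14^{12} ≡ 4 (mod 17)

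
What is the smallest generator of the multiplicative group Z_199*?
g = 3. For each prime q|198: 3^{99}≡198, 3^{66}≡106, 3^{18}≡125, none ≡ 1, so ord_199(3) = 198 and 3 is a primitive root.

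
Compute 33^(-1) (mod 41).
Since 41 is prime, by Fermat 33^(-1) ≡ 33^{39} ≡ 5 (mod 41). Verify: 33 × 5 = 165 ≡ 1 (mod 41)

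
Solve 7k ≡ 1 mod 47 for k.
Since 47 is prime, by Fermat 7^(-1) ≡ 7^{45} ≡ 27 mod 47. Verify: 7 × 27 = 189 ≡ 1 mod 47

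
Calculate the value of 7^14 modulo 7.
By repeated squaring mod 7: 7^{1}≡0, 7^{2}≡0, 7^{4}≡0, 7^{8}≡0. Then 7^{14} = 7^{8+4+2} ≡ 0 × 0 × 0 ≡ 0 mod 7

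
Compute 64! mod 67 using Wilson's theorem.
(66)! = (64)! × (65) × (66) ≡ -1 mod 67. So (64)! ≡ -1 × [(66)(65)]^(-1) ≡ 33 mod 67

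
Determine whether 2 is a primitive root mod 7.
2^{3} ≡ 1 mod 7 and 3 < 6, so ord_7(2) = 3 ≠ 6 and 2 is not a primitive root.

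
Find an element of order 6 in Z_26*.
17 has order 6 mod 26 since 17^{6} ≡ 1 mod 26 and no smaller power works.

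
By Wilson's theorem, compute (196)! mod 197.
By Wilson's theorem, (196)! ≡ -1 ≡ 196 mod 197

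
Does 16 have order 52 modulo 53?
16^{13} ≡ 1 mod 53 and 13 < 52, so ord_53(16) = 13 ≠ 52 and 16 is not a primitive root.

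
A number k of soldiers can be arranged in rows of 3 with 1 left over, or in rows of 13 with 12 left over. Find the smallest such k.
M = 3 × 13 = 39. M₁ = 13, y₁ ≡ 1 (mod 3). M₂ = 3, y₂ ≡ 9 (mod 13). k = 1×13×1 + 12×3×9 ≡ 25 (mod 39)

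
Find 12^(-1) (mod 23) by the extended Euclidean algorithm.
Extended GCD: 12(2) + 23(-1) = 1. So 12^(-1) ≡ 2 (mod 23). Verify: 12 × 2 = 24 ≡ 1 (mod 23)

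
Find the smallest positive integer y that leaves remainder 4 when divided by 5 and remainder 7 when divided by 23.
M = 5 × 23 = 115. M₁ = 23, y₁ ≡ 2 mod 5. M₂ = 5, y₂ ≡ 14 mod 23. y = 4×23×2 + 7×5×14 ≡ 99 mod 115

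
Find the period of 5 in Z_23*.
Powers of 5 mod 23: 5^1≡5, 5^2≡2, 5^3≡10, 5^4≡4, 5^5≡20, 5^6≡8, 5^7≡17, 5^8≡16, 5^9≡11, 5^10≡9, 5^11≡22, 5^12≡18, 5^13≡21, 5^14≡13, 5^15≡19, 5^16≡3, 5^17≡15, 5^18≡6, 5^19≡7, 5^20≡12, 5^21≡14, 5^22≡1. ord_23(5) = 22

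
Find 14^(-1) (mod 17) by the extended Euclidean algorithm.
Extended GCD: 14(-6) + 17(5) = 1. So 14^(-1) ≡ -6 ≡ 11 (mod 17). Verify: 14 × 11 = 154 ≡ 1 (mod 17)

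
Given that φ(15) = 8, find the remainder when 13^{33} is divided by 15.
By Euler: 13^{8} ≡ 1 mod 15 since gcd(13, 15) = 1. 33 = 4×8 + 1. So 13^{33} ≡ 13^{1} ≡ 13 mod 15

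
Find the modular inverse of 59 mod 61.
Since 61 is prime, by Fermat 59^(-1) ≡ 59^{59} ≡ 30 mod 61. Verify: 59 × 30 = 1770 ≡ 1 mod 61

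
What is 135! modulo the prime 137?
(136)! = (135)! × (136) ≡ -1 mod 137. So (135)! ≡ -1 × (136)^(-1) ≡ (-1)×(-1) = 1 mod 137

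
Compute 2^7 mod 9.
By repeated squaring mod 9: 2^{1}≡2, 2^{2}≡4, 2^{4}≡7. Then 2^{7} = 2^{4+2+1} ≡ 7 × 4 × 2 ≡ 2 mod 9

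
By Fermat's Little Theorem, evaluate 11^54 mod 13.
By Fermat: 11^{12} ≡ 1 (mod 13). 54 = 4×12 + 6. So 11^{54} ≡ 11^{6} ≡ 12 (mod 13)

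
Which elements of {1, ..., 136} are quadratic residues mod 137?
Squares in Z_137*: {1, 2, 4, 7, 8, 9, 11, 14, 15, 16, 17, 18, 19, 22, 25, 28, 30, 32, 34, 36, 37, 38, 39, 44, 49, 50, 56, 59, 60, 61, 63, 64, 65, 68, 69, 72, 73, 74, 76, 77, 78, 81, 87, 88, 93, 98, 99, 100, 101, 103, 105, 107, 109, 112, 115, 118, 119, 120, 121, 122, 123, 126, 128, 129, 130, 133, 135, 136}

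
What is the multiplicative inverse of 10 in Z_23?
Since 23 is prime, by Fermat 10^(-1) ≡ 10^{21} ≡ 7 mod 23. Verify: 10 × 7 = 70 ≡ 1 mod 23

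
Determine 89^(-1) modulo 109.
Since 109 is prime, by Fermat 89^(-1) ≡ 89^{107} ≡ 49 mod 109. Verify: 89 × 49 = 4361 ≡ 1 mod 109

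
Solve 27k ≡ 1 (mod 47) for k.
Since 47 is prime, by Fermat 27^(-1) ≡ 27^{45} ≡ 7 (mod 47). Verify: 27 × 7 = 189 ≡ 1 (mod 47)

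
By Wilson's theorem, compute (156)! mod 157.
By Wilson's theorem, (156)! ≡ -1 ≡ 156 mod 157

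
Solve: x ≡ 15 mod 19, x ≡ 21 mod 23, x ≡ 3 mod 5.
M = 19 × 23 × 5 = 2185. M₁ = 115, y₁ ≡ 1 mod 19. M₂ = 95, y₂ ≡ 8 mod 23. M₃ = 437, y₃ ≡ 3 mod 5. x = 15×115×1 + 21×95×8 + 3×437×3 ≡ 1953 mod 2185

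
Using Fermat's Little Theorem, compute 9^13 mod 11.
By Fermat: 9^{10} ≡ 1 mod 11. So 9^{13} = 9^{10} · 9^{3} ≡ 9^{3} ≡ 3 mod 11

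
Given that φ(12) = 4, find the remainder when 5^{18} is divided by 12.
By Euler: 5^{4} ≡ 1 (mod 12) since gcd(5, 12) = 1. 18 = 4×4 + 2. So 5^{18} ≡ 5^{2} ≡ 1 (mod 12)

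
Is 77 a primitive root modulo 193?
ord_193(77) divides 192. For each prime q|192: 77^{96}≡192, 77^{64}≡108, none ≡ 1. So 77 has order 192 and is a primitive root mod 193.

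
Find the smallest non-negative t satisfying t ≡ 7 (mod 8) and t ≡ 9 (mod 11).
M = 8 × 11 = 88. M₁ = 11, y₁ ≡ 3 (mod 8). M₂ = 8, y₂ ≡ 7 (mod 11). t = 7×11×3 + 9×8×7 ≡ 31 (mod 88)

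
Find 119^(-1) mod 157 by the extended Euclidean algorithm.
Extended GCD: 119(-62) + 157(47) = 1. So 119^(-1) ≡ -62 ≡ 95 mod 157. Verify: 119 × 95 = 11305 ≡ 1 mod 157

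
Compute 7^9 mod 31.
By repeated squaring (mod 31): 7^{1}≡7, 7^{2}≡18, 7^{4}≡14, 7^{8}≡10. Then 7^{9} = 7^{8+1} ≡ 10 × 7 ≡ 8 (mod 31)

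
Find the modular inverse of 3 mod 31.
Since 31 is prime, by Fermat 3^(-1) ≡ 3^{29} ≡ 21 mod 31. Verify: 3 × 21 = 63 ≡ 1 mod 31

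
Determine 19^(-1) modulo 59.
Since 59 is prime, by Fermat 19^(-1) ≡ 19^{57} ≡ 28 (mod 59). Verify: 19 × 28 = 532 ≡ 1 (mod 59)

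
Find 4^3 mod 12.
4^{3} = 64 ≡ 4 mod 12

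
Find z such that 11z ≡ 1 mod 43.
Since 43 is prime, by Fermat 11^(-1) ≡ 11^{41} ≡ 4 mod 43. Verify: 11 × 4 = 44 ≡ 1 mod 43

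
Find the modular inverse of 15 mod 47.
Since 47 is prime, by Fermat 15^(-1) ≡ 15^{45} ≡ 22 (mod 47). Verify: 15 × 22 = 330 ≡ 1 (mod 47)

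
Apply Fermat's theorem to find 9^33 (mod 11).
By Fermat: 9^{10} ≡ 1 (mod 11). 33 = 3×10 + 3. So 9^{33} ≡ 9^{3} ≡ 3 (mod 11)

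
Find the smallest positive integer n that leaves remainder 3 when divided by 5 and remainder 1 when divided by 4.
M = 5 × 4 = 20. M₁ = 4, y₁ ≡ 4 mod 5. M₂ = 5, y₂ ≡ 1 mod 4. n = 3×4×4 + 1×5×1 ≡ 13 mod 20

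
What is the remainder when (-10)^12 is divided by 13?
Using Fermat: (-10)^{12} ≡ 1 (mod 13). 12 ≡ 0 (mod 12). So (-10)^{12} ≡ (-10)^{0} ≡ 1 (mod 13)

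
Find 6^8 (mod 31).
By repeated squaring (mod 31): 6^{1}≡6, 6^{2}≡5, 6^{4}≡25, 6^{8}≡5. So 6^{8} ≡ 5 (mod 31)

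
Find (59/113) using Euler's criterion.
(59/113) = 59^{56} mod 113 = -1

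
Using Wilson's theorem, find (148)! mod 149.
By Wilson's theorem, (148)! ≡ -1 ≡ 148 (mod 149)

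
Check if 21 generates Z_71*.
ord_71(21) divides 70. For each prime q|70: 21^{35}≡70, 21^{14}≡5, 21^{10}≡30, none ≡ 1. So 21 has order 70 and is a primitive root mod 71.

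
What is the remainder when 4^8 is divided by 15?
By repeated squaring (mod 15): 4^{1}≡4, 4^{2}≡1, 4^{4}≡1, 4^{8}≡1. So 4^{8} ≡ 1 (mod 15)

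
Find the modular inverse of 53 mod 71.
Since 71 is prime, by Fermat 53^(-1) ≡ 53^{69} ≡ 67 mod 71. Verify: 53 × 67 = 3551 ≡ 1 mod 71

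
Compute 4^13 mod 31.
By repeated squaring mod 31: 4^{1}≡4, 4^{2}≡16, 4^{4}≡8, 4^{8}≡2. Then 4^{13} = 4^{8+4+1} ≡ 2 × 8 × 4 ≡ 2 mod 31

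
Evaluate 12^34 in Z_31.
Using Fermat: 12^{30} ≡ 1 (mod 31). 34 ≡ 4 (mod 30). So 12^{34} ≡ 12^{4} ≡ 28 (mod 31)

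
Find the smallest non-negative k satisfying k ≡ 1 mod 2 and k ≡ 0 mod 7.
M = 2 × 7 = 14. M₁ = 7, y₁ ≡ 1 mod 2. M₂ = 2, y₂ ≡ 4 mod 7. k = 1×7×1 + 0×2×4 ≡ 7 mod 14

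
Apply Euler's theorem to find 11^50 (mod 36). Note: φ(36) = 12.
By Euler: 11^{12} ≡ 1 (mod 36) since gcd(11, 36) = 1. 50 = 4×12 + 2. So 11^{50} ≡ 11^{2} ≡ 13 (mod 36)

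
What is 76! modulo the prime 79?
(78)! = (76)! × (77) × (78) ≡ -1 mod 79. So (76)! ≡ -1 × [(78)(77)]^(-1) ≡ 39 mod 79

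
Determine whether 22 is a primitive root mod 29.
22^{14} ≡ 1 (mod 29) and 14 < 28, so ord_29(22) = 14 ≠ 28 and 22 is not a primitive root.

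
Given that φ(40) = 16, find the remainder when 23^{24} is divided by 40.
By Euler: 23^{16} ≡ 1 mod 40 since gcd(23, 40) = 1. 24 = 1×16 + 8. So 23^{24} ≡ 23^{8} ≡ 1 mod 40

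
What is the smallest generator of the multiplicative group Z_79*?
g = 3. Powers: [3, 9, 27, 2, 6, 18, 54, 4, 12, 36, ...] generates all 78 non-zero residues.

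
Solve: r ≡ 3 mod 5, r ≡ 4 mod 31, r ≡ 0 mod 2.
M = 5 × 31 × 2 = 310. M₁ = 62, y₁ ≡ 3 mod 5. M₂ = 10, y₂ ≡ 28 mod 31. M₃ = 155, y₃ ≡ 1 mod 2. r = 3×62×3 + 4×10×28 + 0×155×1 ≡ 128 mod 310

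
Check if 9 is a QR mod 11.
By Euler's criterion: 9^{5} ≡ 1 (mod 11). Since this equals 1, 9 is a QR.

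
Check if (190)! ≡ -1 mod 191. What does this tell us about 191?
(190)! mod 191 = 190. Since this equals -1 mod 191, Wilson confirms 191 is prime.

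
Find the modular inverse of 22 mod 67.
Since 67 is prime, by Fermat 22^(-1) ≡ 22^{65} ≡ 64 (mod 67). Verify: 22 × 64 = 1408 ≡ 1 (mod 67)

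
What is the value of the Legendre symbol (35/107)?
(35/107) = 35^{53} mod 107 = 1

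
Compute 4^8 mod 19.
By repeated squaring (mod 19): 4^{1}≡4, 4^{2}≡16, 4^{4}≡9, 4^{8}≡5. So 4^{8} ≡ 5 (mod 19)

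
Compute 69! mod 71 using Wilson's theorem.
(70)! = (69)! × (70) ≡ -1 mod 71. So (69)! ≡ -1 × (70)^(-1) ≡ (-1)×(-1) = 1 mod 71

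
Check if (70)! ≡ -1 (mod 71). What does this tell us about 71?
(70)! mod 71 = 70. Since this equals -1 (mod 71), Wilson confirms 71 is prime.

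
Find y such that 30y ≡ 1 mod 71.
Since 71 is prime, by Fermat 30^(-1) ≡ 30^{69} ≡ 45 mod 71. Verify: 30 × 45 = 1350 ≡ 1 mod 71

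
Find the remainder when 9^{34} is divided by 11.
By Fermat: 9^{10} ≡ 1 (mod 11). 34 = 3×10 + 4. So 9^{34} ≡ 9^{4} ≡ 5 (mod 11)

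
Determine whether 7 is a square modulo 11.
By Euler's criterion: 7^{5} ≡ 10 (mod 11). Since this equals -1 (≡ 10), 7 is not a QR.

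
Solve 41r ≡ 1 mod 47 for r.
Since 47 is prime, by Fermat 41^(-1) ≡ 41^{45} ≡ 39 mod 47. Verify: 41 × 39 = 1599 ≡ 1 mod 47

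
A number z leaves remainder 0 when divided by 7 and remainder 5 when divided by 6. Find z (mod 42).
M = 7 × 6 = 42. M₁ = 6, y₁ ≡ 6 (mod 7). M₂ = 7, y₂ ≡ 1 (mod 6). z = 0×6×6 + 5×7×1 ≡ 35 (mod 42)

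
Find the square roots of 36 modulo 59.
The square roots of 36 mod 59 are 53 and 6. Verify: 53² = 2809 ≡ 36 mod 59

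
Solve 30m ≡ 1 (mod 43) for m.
Since 43 is prime, by Fermat 30^(-1) ≡ 30^{41} ≡ 33 (mod 43). Verify: 30 × 33 = 990 ≡ 1 (mod 43)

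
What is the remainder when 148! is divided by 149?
By Wilson's theorem, (148)! ≡ -1 ≡ 148 mod 149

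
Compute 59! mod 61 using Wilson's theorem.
(60)! = (59)! × (60) ≡ -1 mod 61. So (59)! ≡ -1 × (60)^(-1) ≡ (-1)×(-1) = 1 mod 61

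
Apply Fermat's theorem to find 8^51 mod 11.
By Fermat: 8^{10} ≡ 1 mod 11. 51 = 5×10 + 1. So 8^{51} ≡ 8^{1} ≡ 8 mod 11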